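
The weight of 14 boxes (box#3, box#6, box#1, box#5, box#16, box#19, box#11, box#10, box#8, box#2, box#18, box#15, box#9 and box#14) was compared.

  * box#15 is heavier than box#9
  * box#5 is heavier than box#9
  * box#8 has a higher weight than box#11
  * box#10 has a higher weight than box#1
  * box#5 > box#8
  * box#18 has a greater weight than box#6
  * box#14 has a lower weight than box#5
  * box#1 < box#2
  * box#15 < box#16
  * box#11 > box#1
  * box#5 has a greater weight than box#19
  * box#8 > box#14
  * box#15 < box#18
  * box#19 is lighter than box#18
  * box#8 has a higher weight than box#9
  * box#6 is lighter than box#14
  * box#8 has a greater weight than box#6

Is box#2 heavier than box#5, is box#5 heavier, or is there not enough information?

Following every chain through box#2: below box#2 we get box#1.
box#5 is not reached, and no chain runs the other way from box#5 to box#2.
So the given relations leave the order of box#2 and box#5 undetermined.

undetermined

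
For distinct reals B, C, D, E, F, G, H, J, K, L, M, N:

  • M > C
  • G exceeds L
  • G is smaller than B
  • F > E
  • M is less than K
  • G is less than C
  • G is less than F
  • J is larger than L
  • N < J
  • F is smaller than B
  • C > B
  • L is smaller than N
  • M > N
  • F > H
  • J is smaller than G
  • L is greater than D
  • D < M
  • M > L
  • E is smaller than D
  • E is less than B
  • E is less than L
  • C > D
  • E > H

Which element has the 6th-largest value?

Chaining the given pairs: H < E < D < L < N < J < G < F < B < C < M < K.
The 6th largest is G.

G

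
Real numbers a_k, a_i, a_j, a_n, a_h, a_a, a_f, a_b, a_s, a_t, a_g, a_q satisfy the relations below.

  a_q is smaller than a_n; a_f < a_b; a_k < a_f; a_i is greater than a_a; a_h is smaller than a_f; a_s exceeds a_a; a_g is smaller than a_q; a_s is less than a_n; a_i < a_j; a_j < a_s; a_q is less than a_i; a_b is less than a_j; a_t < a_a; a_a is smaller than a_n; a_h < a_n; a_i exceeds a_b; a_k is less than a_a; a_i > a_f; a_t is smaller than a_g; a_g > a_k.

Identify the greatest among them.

a_h is not greatest since a_h < a_n; a_k is not greatest since a_k < a_f; a_t is not greatest since a_t < a_g; a_f is not greatest since a_f < a_b; a_g is not greatest since a_g < a_q; a_b is not greatest since a_b < a_j; a_q is not greatest since a_q < a_n; a_a is not greatest since a_a < a_s; a_i is not greatest since a_i < a_j; a_j is not greatest since a_j < a_s; a_s is not greatest since a_s < a_n.
Only a_n has nothing above it, so a_n is the greatest.

a_n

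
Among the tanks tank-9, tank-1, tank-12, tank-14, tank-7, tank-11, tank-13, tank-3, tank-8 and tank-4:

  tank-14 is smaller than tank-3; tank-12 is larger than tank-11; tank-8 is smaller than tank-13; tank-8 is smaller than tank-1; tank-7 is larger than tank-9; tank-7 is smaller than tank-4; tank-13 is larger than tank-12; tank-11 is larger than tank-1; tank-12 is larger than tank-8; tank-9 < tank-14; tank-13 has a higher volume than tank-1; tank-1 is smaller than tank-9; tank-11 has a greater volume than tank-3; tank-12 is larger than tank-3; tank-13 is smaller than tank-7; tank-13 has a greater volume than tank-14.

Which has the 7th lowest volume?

tank-12

Piecing the relations together gives one ordering: tank-8 < tank-1 < tank-9 < tank-14 < tank-3 < tank-11 < tank-12 < tank-13 < tank-7 < tank-4.
The 7th smallest is tank-12.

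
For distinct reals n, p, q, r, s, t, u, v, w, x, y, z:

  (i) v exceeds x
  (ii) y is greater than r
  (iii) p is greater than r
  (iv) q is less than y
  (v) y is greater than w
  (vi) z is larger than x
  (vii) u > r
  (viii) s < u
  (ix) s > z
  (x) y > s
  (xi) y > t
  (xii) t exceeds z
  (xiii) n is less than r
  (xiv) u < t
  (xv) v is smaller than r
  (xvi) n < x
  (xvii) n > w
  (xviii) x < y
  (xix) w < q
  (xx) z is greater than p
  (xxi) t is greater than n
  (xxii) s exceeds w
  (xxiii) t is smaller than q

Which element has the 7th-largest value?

The consecutive relations fix a unique order: w < n < x < v < r < p < z < s < u < t < q < y.
The 7th largest is p.

p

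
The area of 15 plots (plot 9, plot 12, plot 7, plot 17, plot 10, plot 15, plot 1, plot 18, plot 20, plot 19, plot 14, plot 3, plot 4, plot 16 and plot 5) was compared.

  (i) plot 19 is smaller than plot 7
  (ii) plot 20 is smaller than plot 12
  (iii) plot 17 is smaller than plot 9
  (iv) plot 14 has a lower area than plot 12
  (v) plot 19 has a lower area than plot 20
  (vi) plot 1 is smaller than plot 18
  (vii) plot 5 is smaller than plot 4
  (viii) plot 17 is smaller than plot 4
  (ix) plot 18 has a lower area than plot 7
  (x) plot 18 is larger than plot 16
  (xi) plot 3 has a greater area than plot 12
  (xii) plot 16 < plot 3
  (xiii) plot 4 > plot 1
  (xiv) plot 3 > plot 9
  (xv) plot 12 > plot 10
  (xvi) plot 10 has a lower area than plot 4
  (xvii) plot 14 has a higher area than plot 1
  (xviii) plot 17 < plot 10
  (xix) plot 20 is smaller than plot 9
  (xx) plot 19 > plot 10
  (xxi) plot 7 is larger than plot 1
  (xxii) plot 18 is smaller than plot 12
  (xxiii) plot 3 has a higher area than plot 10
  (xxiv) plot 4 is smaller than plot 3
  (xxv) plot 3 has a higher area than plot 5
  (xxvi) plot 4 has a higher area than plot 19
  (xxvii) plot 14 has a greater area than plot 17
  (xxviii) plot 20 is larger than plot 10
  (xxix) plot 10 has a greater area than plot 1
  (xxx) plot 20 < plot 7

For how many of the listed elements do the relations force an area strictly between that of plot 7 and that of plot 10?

Chaining upward from plot 10 reaches: plot 19, plot 20, plot 12, plot 9, plot 4, plot 3.
Chaining downward from plot 7 reaches: plot 1, plot 17, plot 16, plot 19, plot 20, plot 18.
Strictly between plot 10 and plot 7 are those in both lists: plot 19, plot 20 — 2 elements.

2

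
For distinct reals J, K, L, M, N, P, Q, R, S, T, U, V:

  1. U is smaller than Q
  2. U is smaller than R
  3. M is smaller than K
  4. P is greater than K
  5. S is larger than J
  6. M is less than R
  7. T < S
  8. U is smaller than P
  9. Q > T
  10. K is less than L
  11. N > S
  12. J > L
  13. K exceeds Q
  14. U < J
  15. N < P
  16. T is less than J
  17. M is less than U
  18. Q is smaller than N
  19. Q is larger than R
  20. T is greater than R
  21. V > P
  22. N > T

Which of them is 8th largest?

Q

Piecing the relations together gives one ordering: M < U < R < T < Q < K < L < J < S < N < P < V.
The 8th largest is Q.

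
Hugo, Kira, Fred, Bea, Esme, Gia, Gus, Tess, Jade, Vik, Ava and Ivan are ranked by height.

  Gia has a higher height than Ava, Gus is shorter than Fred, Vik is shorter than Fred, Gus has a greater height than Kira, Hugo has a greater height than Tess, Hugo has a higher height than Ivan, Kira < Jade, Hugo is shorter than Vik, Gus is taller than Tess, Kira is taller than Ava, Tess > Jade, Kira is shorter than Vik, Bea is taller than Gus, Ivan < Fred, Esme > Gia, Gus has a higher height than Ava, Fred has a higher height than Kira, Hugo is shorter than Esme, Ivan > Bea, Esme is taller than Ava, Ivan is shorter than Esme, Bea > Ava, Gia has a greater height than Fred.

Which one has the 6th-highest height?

Piecing the relations together gives one ordering: Ava < Kira < Jade < Tess < Gus < Bea < Ivan < Hugo < Vik < Fred < Gia < Esme.
Counting 6 from the largest end gives Ivan.

Ivan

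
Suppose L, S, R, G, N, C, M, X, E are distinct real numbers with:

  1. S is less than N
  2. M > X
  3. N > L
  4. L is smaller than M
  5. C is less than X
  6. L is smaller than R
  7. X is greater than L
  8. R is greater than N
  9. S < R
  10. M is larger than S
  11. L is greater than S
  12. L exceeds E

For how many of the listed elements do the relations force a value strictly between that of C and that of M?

1

Chaining upward from C reaches: X.
Chaining downward from M reaches: S, E, L, X.
Strictly between C and M are those in both lists: X — 1 element.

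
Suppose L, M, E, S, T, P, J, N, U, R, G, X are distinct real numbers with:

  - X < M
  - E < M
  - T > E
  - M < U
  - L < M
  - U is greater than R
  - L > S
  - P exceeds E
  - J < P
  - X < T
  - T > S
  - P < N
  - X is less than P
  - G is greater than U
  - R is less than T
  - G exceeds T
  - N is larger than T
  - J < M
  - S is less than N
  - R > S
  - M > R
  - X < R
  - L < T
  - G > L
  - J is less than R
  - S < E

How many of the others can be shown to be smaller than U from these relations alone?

7

Directly below U: R, M.
One step further: S, J, E, X, L (7 so far).
No other element is forced below U by the given relations, so the count is 7.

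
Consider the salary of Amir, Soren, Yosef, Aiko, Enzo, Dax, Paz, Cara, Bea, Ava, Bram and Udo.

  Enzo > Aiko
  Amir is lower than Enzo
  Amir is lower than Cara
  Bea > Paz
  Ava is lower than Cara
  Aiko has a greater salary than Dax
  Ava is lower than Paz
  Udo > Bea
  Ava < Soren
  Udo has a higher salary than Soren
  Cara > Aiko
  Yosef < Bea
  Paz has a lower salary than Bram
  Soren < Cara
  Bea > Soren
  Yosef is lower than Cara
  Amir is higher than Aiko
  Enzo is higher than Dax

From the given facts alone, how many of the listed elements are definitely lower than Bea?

Directly below Bea: Soren, Yosef, Paz.
One step further: Ava (4 so far).
Nothing else is reachable below Bea; 4 in all.

4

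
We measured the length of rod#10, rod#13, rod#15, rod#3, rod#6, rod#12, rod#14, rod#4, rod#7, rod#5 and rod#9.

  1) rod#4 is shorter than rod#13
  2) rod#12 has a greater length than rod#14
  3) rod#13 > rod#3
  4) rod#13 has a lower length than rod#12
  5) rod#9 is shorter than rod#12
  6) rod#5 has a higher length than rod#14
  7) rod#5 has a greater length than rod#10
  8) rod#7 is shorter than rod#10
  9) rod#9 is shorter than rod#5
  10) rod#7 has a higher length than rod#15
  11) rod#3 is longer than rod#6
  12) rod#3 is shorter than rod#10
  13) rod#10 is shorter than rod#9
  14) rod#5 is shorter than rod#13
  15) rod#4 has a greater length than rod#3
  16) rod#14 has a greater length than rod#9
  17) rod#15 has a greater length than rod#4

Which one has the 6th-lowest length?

Piecing the relations together gives one ordering: rod#6 < rod#3 < rod#4 < rod#15 < rod#7 < rod#10 < rod#9 < rod#14 < rod#5 < rod#13 < rod#12.
The 6th smallest is rod#10.

rod#10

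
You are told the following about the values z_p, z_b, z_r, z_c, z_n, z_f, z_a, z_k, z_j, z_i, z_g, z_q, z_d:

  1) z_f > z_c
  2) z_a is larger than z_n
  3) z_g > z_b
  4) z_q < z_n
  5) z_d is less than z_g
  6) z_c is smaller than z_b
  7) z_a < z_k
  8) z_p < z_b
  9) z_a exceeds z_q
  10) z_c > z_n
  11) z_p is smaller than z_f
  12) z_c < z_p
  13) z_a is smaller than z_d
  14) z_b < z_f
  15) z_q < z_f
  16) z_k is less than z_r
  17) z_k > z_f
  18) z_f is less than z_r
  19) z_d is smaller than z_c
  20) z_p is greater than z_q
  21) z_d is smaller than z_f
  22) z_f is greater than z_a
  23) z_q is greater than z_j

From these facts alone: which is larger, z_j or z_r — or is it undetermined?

Link the given pairs in sequence: z_j < z_q; z_q < z_n; z_n < z_a; z_a < z_d; z_d < z_c; z_c < z_p; z_p < z_b; z_b < z_f; z_f < z_k; z_k < z_r.
Together: z_j < z_q < z_n < z_a < z_d < z_c < z_p < z_b < z_f < z_k < z_r.
So z_r is larger.

z_r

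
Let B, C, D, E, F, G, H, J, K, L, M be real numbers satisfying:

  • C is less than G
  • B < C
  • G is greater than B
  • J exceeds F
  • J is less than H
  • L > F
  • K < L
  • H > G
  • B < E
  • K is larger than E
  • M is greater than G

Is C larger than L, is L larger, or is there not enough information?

undetermined

Following every chain through C: above C we get G, H, M; below C we get B.
L is not reached, and no chain runs the other way from L to C.
So the given relations leave the order of C and L undetermined.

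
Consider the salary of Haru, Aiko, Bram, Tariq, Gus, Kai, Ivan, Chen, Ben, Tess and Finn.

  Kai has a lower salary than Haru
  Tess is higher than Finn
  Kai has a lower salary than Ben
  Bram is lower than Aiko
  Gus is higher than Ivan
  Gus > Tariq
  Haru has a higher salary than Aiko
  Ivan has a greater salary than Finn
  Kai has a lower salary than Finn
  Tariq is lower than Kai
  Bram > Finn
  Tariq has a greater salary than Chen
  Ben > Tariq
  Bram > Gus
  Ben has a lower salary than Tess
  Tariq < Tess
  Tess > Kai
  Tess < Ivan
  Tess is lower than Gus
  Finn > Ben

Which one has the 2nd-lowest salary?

Chaining the given pairs: Chen < Tariq < Kai < Ben < Finn < Tess < Ivan < Gus < Bram < Aiko < Haru.
Counting 2 from the smallest end gives Tariq.

Tariq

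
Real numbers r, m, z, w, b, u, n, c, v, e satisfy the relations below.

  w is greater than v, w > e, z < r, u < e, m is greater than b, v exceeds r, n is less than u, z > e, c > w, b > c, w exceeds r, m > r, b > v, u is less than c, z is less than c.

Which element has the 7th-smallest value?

w

Piecing the relations together gives one ordering: n < u < e < z < r < v < w < c < b < m.
The 7th smallest is w.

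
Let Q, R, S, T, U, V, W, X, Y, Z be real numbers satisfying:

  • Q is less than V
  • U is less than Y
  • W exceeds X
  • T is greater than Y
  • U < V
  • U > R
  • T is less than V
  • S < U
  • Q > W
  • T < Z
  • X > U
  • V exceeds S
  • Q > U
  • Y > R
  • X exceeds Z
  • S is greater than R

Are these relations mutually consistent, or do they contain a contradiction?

consistent

Every relation is compatible with R < S < U < Y < T < Z < X < W < Q < V; the set is consistent.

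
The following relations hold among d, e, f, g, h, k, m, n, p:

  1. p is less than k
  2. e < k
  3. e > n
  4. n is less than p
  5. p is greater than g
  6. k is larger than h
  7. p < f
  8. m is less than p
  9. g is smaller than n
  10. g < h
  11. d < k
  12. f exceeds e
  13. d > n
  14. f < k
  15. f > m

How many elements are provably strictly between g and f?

3

Chaining upward from g reaches: n, h, e, p, d, k.
Chaining downward from f reaches: m, n, e, p.
Strictly between g and f are those in both lists: n, e, p — 3 elements.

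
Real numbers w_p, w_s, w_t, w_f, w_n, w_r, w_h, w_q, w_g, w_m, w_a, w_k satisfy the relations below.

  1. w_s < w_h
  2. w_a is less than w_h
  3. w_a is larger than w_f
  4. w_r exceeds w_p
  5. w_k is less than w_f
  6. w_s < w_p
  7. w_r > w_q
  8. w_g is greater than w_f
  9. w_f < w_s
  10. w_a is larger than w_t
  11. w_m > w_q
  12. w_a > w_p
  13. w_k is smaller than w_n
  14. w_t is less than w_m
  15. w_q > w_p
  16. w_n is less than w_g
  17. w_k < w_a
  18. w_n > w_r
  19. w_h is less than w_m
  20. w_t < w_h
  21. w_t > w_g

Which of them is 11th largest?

Piecing the relations together gives one ordering: w_k < w_f < w_s < w_p < w_q < w_r < w_n < w_g < w_t < w_a < w_h < w_m.
The 11th largest is w_f.

w_f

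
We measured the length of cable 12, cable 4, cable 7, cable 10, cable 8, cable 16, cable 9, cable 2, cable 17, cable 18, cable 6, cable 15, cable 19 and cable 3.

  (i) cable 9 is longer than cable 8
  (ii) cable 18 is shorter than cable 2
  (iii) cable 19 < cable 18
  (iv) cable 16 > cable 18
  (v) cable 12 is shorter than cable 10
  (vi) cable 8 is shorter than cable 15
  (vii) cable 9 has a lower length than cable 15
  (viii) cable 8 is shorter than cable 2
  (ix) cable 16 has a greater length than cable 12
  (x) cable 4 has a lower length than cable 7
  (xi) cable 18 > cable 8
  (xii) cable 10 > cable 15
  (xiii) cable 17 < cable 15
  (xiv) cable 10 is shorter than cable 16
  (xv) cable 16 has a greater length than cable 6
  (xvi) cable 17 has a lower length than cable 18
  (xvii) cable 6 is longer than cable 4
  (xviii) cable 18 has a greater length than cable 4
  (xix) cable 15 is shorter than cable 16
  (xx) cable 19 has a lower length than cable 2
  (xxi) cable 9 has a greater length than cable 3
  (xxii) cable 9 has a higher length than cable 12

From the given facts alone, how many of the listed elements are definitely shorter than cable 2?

5

From cable 2 the given relations immediately reach cable 19, cable 8, cable 18.
From those, cable 17, cable 4 — 5 in total.
No other element is forced below cable 2 by the given relations, so the count is 5.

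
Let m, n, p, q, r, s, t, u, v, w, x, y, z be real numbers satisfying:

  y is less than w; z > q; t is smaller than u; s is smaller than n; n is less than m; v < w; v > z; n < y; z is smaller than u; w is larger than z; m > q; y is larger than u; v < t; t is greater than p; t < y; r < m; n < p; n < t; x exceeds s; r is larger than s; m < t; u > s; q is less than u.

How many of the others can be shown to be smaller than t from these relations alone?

The elements the relations force below t are s, n, q, p, z, r, v, m — no chain reaches any other.
That is 8.

8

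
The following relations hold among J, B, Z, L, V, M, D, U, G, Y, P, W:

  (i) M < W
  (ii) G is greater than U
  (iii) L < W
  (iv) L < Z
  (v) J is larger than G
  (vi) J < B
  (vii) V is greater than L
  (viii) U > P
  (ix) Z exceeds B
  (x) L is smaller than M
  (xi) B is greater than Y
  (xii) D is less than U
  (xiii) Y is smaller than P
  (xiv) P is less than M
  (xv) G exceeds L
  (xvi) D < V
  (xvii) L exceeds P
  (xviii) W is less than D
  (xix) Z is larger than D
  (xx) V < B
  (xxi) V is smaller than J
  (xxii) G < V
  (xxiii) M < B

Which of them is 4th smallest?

M

Chaining the given pairs: Y < P < L < M < W < D < U < G < V < J < B < Z.
Counting 4 from the smallest end gives M.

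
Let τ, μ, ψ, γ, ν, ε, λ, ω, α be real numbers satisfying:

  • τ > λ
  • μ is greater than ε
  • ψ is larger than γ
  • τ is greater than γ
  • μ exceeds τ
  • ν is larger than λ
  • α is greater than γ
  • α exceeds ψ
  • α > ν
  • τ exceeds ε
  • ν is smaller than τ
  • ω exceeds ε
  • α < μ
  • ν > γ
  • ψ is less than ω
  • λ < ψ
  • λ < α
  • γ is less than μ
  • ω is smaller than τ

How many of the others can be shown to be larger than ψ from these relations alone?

The elements the relations force above ψ are ω, α, τ, μ — no chain reaches any other.
That is 4.

4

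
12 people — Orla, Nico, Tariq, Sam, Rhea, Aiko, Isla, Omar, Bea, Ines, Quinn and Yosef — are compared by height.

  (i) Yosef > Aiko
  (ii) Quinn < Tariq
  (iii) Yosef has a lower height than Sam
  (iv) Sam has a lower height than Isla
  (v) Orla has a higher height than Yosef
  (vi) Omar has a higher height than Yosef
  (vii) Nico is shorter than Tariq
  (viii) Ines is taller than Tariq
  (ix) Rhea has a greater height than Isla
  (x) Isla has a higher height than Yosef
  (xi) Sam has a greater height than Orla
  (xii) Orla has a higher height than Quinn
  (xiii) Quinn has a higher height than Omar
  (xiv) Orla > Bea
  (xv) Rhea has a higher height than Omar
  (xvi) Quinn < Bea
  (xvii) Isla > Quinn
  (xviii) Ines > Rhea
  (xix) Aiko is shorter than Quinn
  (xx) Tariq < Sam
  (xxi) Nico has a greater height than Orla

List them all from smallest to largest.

Aiko < Yosef < Omar < Quinn < Bea < Orla < Nico < Tariq < Sam < Isla < Rhea < Ines

Each adjacent pair is fixed by a given relation: Aiko < Yosef; Yosef < Omar; Omar < Quinn; Quinn < Bea; Bea < Orla; Orla < Nico; Nico < Tariq; Tariq < Sam; Sam < Isla; Isla < Rhea; Rhea < Ines. Chaining them end to end gives the full order.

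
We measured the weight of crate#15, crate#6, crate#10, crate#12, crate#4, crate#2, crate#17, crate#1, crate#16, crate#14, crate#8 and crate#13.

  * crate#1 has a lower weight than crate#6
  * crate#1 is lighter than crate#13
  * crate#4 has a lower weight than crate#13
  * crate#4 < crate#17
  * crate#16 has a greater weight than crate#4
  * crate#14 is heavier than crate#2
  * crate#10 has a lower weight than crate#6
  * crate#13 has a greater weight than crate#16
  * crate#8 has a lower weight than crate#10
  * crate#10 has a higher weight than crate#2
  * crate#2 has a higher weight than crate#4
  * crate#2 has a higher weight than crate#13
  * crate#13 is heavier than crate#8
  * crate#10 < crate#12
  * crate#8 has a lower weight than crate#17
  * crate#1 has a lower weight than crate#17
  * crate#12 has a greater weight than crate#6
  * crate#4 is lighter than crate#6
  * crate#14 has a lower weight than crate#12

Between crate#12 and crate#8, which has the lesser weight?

crate#8

The relevant relations are crate#8 < crate#13; crate#13 < crate#2; crate#2 < crate#10; crate#10 < crate#6; crate#6 < crate#12.
Together: crate#8 < crate#13 < crate#2 < crate#10 < crate#6 < crate#12.
So crate#8 < crate#12; crate#8 is the lighter of the two.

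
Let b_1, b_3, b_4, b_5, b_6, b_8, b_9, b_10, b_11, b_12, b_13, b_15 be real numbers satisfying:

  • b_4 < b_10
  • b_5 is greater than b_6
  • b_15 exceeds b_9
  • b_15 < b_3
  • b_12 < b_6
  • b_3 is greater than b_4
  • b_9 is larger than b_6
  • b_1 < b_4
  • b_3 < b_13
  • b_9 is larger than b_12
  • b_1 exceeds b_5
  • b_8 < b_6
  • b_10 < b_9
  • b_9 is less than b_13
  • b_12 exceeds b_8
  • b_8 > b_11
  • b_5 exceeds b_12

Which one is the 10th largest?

Chaining the given pairs: b_11 < b_8 < b_12 < b_6 < b_5 < b_1 < b_4 < b_10 < b_9 < b_15 < b_3 < b_13.
Counting 10 from the largest end gives b_12.

b_12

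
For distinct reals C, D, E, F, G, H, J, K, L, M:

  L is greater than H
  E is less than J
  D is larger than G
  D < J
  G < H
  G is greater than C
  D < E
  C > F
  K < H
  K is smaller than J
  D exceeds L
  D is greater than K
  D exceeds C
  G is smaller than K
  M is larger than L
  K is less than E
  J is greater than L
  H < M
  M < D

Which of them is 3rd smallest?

G

The consecutive relations fix a unique order: F < C < G < K < H < L < M < D < E < J.
The 3rd smallest is G.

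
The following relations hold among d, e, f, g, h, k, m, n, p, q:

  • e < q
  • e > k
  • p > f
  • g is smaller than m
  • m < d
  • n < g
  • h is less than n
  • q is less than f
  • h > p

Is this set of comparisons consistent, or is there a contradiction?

consistent

The single ordering k < e < q < f < p < h < n < g < m < d satisfies every listed relation, so no contradiction arises.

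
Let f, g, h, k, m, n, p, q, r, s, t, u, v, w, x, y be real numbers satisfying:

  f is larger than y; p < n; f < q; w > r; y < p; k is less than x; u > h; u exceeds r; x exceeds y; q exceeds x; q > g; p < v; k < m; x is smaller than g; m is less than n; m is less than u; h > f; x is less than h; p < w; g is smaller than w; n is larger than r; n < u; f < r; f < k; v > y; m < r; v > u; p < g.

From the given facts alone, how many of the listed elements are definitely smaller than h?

4

The elements the relations force below h are y, f, k, x — no chain reaches any other.
That is 4.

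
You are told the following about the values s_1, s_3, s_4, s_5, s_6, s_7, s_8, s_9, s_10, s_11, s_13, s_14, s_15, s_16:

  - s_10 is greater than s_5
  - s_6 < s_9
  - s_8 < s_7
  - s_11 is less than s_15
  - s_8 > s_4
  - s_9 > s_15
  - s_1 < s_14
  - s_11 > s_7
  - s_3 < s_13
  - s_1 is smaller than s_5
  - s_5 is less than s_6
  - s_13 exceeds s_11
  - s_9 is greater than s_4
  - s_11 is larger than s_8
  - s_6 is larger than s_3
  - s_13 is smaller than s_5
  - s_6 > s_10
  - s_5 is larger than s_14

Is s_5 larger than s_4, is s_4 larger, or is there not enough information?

s_5

s_4 < s_8 and s_8 < s_11 give s_4 < s_11.
Then s_11 < s_13 extends the chain to s_13.
With s_13 < s_5: s_4 < s_8 < s_11 < s_13 < s_5.
So s_5 is larger.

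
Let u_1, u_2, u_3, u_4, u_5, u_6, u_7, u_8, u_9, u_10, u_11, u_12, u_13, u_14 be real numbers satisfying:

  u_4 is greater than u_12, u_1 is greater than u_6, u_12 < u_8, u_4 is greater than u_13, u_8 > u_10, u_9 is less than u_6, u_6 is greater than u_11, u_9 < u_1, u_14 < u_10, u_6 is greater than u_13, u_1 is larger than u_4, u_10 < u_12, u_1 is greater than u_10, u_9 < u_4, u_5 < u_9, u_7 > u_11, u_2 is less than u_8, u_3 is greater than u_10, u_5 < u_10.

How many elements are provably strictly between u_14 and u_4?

Chaining upward from u_14 reaches: u_10, u_12, u_8, u_1, u_3.
Chaining downward from u_4 reaches: u_13, u_5, u_10, u_12, u_9.
Strictly between u_14 and u_4 are those in both lists: u_10, u_12 — 2 elements.

2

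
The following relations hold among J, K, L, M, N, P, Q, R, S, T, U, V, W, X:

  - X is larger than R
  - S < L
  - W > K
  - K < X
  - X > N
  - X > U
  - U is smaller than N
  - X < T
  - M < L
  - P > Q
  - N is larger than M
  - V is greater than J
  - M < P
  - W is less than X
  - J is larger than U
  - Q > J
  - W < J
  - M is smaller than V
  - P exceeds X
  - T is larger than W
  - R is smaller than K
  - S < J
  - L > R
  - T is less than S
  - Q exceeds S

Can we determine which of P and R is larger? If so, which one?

R < K and K < W give R < W.
With W < X: R < K < W < X.
With X < T: R < K < W < X < T.
With T < S: R < K < W < X < T < S.
Then S < J extends the chain to J.
With J < Q: R < K < W < X < T < S < J < Q.
Then Q < P extends the chain to P.
So P is larger.

P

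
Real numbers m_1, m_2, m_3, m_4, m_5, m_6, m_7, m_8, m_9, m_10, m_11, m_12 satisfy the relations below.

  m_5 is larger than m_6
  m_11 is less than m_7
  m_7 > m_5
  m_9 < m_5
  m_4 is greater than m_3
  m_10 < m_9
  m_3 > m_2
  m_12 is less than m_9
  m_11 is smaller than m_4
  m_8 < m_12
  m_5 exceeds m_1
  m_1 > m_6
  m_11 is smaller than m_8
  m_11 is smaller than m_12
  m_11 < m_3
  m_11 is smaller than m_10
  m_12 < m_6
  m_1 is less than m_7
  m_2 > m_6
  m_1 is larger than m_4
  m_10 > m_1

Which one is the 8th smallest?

The consecutive relations fix a unique order: m_11 < m_8 < m_12 < m_6 < m_2 < m_3 < m_4 < m_1 < m_10 < m_9 < m_5 < m_7.
Counting 8 from the smallest end gives m_1.

m_1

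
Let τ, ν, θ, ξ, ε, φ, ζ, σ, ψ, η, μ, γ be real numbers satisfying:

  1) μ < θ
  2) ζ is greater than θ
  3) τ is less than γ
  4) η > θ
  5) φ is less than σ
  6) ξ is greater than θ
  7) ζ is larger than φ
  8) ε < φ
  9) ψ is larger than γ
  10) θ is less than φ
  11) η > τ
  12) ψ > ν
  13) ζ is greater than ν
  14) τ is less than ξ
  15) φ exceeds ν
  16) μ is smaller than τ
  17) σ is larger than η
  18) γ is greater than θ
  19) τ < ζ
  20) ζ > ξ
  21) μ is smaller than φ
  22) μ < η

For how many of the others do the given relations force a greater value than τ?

6

From τ the given relations immediately reach γ, η, ξ, ζ.
From those, σ, ψ — 6 in total.
Nothing else is reachable above τ; 6 in all.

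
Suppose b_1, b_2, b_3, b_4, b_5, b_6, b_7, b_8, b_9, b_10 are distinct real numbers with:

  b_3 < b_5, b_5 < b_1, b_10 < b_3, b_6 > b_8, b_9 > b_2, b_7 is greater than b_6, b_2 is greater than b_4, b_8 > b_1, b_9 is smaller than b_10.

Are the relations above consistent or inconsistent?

consistent

The single ordering b_4 < b_2 < b_9 < b_10 < b_3 < b_5 < b_1 < b_8 < b_6 < b_7 satisfies every listed relation, so no contradiction arises.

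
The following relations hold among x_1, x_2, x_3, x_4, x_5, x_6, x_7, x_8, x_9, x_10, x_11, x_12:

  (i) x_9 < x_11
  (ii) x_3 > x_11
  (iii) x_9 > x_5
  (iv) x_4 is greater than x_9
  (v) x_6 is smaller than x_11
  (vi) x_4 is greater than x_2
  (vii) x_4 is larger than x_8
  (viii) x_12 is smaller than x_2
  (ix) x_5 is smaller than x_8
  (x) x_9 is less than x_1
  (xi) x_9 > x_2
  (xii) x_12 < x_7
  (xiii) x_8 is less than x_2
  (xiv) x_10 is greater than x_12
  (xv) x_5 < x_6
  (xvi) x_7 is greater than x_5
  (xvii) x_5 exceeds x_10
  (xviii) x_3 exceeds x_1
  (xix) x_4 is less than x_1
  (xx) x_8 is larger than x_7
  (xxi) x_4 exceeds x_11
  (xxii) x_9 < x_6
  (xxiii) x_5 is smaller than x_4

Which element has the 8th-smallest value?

x_6

Piecing the relations together gives one ordering: x_12 < x_10 < x_5 < x_7 < x_8 < x_2 < x_9 < x_6 < x_11 < x_4 < x_1 < x_3.
Counting 8 from the smallest end gives x_6.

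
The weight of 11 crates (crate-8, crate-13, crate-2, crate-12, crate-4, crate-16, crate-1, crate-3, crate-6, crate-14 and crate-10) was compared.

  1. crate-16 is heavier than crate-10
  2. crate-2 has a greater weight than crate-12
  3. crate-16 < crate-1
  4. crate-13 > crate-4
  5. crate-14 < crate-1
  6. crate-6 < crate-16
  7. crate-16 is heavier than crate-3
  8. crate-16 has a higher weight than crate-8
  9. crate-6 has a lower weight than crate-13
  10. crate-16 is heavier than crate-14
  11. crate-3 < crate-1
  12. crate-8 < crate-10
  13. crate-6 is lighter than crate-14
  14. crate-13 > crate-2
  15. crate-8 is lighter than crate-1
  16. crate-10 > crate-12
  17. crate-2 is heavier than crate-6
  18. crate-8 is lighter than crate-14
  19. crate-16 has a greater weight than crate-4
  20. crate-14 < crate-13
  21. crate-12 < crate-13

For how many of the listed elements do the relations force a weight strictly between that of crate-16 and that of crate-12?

Chaining upward from crate-12 reaches: crate-10, crate-2, crate-13, crate-1.
Chaining downward from crate-16 reaches: crate-4, crate-8, crate-6, crate-10, crate-14, crate-3.
Strictly between crate-12 and crate-16 are those in both lists: crate-10 — 1 element.

1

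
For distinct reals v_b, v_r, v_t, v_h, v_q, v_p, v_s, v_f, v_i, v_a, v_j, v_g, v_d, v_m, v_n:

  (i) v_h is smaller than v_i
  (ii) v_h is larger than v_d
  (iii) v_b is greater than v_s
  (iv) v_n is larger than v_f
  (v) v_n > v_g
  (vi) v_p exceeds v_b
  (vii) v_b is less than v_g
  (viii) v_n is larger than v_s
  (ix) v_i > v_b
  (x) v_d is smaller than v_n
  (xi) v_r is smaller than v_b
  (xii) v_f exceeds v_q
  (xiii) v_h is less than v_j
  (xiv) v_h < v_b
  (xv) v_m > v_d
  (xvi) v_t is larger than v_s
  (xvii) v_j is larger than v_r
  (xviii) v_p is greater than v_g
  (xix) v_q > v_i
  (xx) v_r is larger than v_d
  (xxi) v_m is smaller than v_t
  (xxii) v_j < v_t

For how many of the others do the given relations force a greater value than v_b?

Directly above v_b: v_g, v_i, v_p.
One step further: v_q, v_n (5 so far).
One step further: v_f (6 so far).
No other element is forced above v_b by the given relations, so the count is 6.

6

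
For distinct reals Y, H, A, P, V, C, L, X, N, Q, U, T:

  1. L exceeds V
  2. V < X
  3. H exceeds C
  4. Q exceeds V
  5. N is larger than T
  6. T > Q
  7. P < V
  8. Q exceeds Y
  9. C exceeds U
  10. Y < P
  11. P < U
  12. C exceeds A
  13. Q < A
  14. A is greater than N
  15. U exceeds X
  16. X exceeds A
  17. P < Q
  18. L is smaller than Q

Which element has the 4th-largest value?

X

The consecutive relations fix a unique order: Y < P < V < L < Q < T < N < A < X < U < C < H.
The 4th largest is X.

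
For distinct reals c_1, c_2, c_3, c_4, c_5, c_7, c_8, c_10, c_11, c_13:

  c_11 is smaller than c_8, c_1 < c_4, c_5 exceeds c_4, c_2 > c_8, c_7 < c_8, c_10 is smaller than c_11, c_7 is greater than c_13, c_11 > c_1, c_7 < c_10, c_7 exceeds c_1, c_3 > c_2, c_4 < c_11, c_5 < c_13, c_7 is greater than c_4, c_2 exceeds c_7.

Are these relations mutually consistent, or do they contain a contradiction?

consistent

The single ordering c_1 < c_4 < c_5 < c_13 < c_7 < c_10 < c_11 < c_8 < c_2 < c_3 satisfies every listed relation, so no contradiction arises.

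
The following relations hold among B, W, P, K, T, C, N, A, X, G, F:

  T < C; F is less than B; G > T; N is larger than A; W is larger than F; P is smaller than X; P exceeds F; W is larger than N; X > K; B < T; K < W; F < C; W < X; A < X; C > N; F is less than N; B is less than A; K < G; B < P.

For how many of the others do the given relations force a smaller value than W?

5

From W the given relations immediately reach F, K, N.
From those, A — 4 in total.
From those, B — 5 in total.
Nothing else is reachable below W; 5 in all.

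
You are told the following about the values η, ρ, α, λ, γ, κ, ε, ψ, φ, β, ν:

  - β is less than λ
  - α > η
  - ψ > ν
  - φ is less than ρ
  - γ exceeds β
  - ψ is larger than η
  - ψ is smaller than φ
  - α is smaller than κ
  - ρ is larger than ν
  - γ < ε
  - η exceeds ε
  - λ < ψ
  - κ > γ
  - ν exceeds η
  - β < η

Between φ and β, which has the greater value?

β < γ < ε < η < ν < ψ < φ, by transitivity through γ, ε, η, ν, ψ.
So β < φ; φ is the larger of the two.

φ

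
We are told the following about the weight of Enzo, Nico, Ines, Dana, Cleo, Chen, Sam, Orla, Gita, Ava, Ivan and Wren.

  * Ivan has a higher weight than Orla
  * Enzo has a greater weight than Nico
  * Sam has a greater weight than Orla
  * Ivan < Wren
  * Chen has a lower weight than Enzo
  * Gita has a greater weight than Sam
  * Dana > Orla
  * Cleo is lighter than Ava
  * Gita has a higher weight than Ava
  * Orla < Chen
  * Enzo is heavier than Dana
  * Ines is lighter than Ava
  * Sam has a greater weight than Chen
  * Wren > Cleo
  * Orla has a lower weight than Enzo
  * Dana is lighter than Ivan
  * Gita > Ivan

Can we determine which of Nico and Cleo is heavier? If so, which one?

undetermined

Following every chain through Nico: above Nico we get Enzo.
Cleo is not reached, and no chain runs the other way from Cleo to Nico.
So the given relations leave the order of Nico and Cleo undetermined.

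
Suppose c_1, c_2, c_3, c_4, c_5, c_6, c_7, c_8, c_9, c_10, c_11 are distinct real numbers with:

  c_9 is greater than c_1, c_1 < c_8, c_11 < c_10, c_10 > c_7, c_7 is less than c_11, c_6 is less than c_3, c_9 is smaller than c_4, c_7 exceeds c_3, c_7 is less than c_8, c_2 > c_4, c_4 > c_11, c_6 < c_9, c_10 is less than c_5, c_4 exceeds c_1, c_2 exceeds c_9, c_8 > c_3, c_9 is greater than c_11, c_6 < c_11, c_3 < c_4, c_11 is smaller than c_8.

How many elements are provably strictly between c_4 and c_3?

Chaining upward from c_3 reaches: c_7, c_11, c_8, c_10, c_5, c_9, c_2.
Chaining downward from c_4 reaches: c_1, c_6, c_7, c_11, c_9.
Strictly between c_3 and c_4 are those in both lists: c_7, c_11, c_9 — 3 elements.

3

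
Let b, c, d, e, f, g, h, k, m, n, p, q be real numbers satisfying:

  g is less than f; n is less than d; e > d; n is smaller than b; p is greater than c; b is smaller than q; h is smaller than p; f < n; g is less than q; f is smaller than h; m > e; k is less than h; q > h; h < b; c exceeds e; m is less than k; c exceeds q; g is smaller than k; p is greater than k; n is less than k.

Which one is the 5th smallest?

e

The consecutive relations fix a unique order: g < f < n < d < e < m < k < h < b < q < c < p.
The 5th smallest is e.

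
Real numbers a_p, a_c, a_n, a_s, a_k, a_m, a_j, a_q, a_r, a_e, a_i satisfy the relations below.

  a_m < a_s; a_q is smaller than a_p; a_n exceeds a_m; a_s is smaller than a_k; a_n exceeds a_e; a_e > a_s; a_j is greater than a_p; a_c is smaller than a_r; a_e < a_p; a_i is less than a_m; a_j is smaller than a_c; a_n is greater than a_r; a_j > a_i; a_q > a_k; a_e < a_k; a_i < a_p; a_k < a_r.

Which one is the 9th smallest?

Chaining the given pairs: a_i < a_m < a_s < a_e < a_k < a_q < a_p < a_j < a_c < a_r < a_n.
Counting 9 from the smallest end gives a_c.

a_c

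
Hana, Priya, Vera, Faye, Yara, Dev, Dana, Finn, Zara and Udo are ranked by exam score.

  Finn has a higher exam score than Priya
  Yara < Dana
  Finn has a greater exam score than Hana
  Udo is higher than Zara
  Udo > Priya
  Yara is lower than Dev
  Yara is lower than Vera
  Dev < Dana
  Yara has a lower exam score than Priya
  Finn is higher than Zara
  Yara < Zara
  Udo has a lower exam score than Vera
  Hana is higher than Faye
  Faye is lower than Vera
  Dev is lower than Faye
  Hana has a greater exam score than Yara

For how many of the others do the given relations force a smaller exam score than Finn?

The elements the relations force below Finn are Yara, Priya, Dev, Zara, Faye, Hana — no chain reaches any other.
That is 6.

6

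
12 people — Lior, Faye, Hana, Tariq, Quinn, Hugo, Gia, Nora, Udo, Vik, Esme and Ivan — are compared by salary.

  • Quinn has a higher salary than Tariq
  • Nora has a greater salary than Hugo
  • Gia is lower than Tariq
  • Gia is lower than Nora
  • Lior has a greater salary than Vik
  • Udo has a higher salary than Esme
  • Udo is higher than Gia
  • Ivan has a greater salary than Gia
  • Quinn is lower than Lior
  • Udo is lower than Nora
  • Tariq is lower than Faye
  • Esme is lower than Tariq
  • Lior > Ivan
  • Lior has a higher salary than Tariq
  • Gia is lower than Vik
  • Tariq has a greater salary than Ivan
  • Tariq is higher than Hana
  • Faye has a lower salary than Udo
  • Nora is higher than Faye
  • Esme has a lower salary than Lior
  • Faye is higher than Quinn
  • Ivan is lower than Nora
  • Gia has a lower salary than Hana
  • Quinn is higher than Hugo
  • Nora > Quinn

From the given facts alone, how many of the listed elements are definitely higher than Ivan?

6

Directly above Ivan: Tariq, Lior, Nora.
One step further: Quinn, Faye (5 so far).
One step further: Udo (6 so far).
No other element is forced above Ivan by the given relations, so the count is 6.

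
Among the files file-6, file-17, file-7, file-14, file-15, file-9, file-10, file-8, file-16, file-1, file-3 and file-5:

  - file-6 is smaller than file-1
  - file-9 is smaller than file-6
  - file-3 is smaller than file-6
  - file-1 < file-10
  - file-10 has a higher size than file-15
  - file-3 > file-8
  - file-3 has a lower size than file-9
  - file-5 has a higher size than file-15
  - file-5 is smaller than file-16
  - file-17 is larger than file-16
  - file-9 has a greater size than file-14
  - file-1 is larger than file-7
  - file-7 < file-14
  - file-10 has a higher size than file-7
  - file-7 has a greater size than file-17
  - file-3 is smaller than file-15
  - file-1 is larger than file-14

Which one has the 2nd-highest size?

file-1

Chaining the given pairs: file-8 < file-3 < file-15 < file-5 < file-16 < file-17 < file-7 < file-14 < file-9 < file-6 < file-1 < file-10.
The 2nd largest is file-1.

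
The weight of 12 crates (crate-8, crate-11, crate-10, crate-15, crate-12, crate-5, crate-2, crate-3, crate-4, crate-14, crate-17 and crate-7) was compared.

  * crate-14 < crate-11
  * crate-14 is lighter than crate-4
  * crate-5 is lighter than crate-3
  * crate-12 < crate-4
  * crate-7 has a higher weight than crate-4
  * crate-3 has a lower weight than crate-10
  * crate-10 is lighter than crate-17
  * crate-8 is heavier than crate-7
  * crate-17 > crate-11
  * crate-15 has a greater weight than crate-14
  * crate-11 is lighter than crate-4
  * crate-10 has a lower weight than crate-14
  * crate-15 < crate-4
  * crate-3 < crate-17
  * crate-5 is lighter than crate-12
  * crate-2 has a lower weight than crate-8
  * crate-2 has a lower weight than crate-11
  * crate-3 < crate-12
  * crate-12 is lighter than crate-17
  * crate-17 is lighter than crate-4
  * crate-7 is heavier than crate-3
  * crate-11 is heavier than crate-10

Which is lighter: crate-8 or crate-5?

The relevant relations are crate-5 < crate-3; crate-3 < crate-12; crate-12 < crate-4; crate-4 < crate-7; crate-7 < crate-8.
Together: crate-5 < crate-3 < crate-12 < crate-4 < crate-7 < crate-8.
So crate-5 < crate-8; crate-5 is the lighter of the two.

crate-5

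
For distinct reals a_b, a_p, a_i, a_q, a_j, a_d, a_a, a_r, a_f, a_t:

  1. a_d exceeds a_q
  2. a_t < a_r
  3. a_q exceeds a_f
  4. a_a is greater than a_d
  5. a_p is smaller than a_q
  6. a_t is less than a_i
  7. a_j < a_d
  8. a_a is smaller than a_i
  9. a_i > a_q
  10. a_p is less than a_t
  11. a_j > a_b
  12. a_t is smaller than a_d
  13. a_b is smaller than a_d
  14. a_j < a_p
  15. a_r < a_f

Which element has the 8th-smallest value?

Piecing the relations together gives one ordering: a_b < a_j < a_p < a_t < a_r < a_f < a_q < a_d < a_a < a_i.
Counting 8 from the smallest end gives a_d.

a_d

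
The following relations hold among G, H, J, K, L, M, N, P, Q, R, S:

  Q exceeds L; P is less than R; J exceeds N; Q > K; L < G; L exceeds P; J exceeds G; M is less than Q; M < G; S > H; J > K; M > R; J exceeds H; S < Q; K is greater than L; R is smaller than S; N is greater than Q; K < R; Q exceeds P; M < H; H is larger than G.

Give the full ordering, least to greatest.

P < L < K < R < M < G < H < S < Q < N < J

The consecutive links are each given: P < L; L < K; K < R; R < M; M < G; G < H; H < S; S < Q; Q < N; N < J.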